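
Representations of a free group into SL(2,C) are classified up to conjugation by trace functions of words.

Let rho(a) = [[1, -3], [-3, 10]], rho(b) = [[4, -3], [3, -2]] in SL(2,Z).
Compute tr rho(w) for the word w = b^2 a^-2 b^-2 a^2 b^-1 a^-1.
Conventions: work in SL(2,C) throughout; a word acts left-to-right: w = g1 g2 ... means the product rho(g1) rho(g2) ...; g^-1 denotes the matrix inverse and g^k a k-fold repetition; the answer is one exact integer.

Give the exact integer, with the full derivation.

-11419072

rho(b) = [[4, -3], [3, -2]]
... * rho(b) = [[4, -3], [3, -2]]  ->  [[7, -6], [6, -5]]
... * rho(a^-1) = [[10, 3], [3, 1]]  ->  [[52, 15], [45, 13]]
... * rho(a^-1) = [[10, 3], [3, 1]]  ->  [[565, 171], [489, 148]]
... * rho(b^-1) = [[-2, 3], [-3, 4]]  ->  [[-1643, 2379], [-1422, 2059]]
... * rho(b^-1) = [[-2, 3], [-3, 4]]  ->  [[-3851, 4587], [-3333, 3970]]
... * rho(a) = [[1, -3], [-3, 10]]  ->  [[-17612, 57423], [-15243, 49699]]
... * rho(a) = [[1, -3], [-3, 10]]  ->  [[-189881, 627066], [-164340, 542719]]
... * rho(b^-1) = [[-2, 3], [-3, 4]]  ->  [[-1501436, 1938621], [-1299477, 1677856]]
... * rho(a^-1) = [[10, 3], [3, 1]]  ->  [[-9198497, -2565687], [-7961202, -2220575]]
tr = -9198497 + -2220575 = -11419072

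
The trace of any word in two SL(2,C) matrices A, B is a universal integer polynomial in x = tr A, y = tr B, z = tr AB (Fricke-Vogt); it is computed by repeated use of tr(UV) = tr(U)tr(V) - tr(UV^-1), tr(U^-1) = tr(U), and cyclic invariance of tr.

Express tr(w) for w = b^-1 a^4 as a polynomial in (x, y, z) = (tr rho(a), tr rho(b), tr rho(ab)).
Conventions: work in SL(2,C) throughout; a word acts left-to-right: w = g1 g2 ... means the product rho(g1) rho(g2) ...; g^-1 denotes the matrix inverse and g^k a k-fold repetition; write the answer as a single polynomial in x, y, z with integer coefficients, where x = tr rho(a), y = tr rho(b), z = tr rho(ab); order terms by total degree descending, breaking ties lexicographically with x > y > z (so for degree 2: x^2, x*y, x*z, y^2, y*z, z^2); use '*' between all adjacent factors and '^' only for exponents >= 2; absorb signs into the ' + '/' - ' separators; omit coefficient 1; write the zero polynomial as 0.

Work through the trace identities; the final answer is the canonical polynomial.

tr(a^2) = tr(a) * tr(a) - tr(1) = x^2 - 2
tr(a^3) = tr(a) * tr(a^2) - tr(a) = x^3 - 3*x
tr(a^4) = tr(a) * tr(a^3) - tr(a^2) = x^4 - 4*x^2 + 2
tr(b a^2) = tr(a) * tr(b a) - tr(b) = x*z - y
tr(a b a^2) = tr(a) * tr(b a^2) - tr(b a) = x^2*z - x*y - z
tr(a^4 b) = tr(a) * tr(a b a^2) - tr(a b a) = x^3*z - x^2*y - 2*x*z + y
tr(b^-1 a^4) = tr(a^4) * tr(b) - tr(a^4 b) = x^4*y - x^3*z - 3*x^2*y + 2*x*z + y

x^4*y - x^3*z - 3*x^2*y + 2*x*z + y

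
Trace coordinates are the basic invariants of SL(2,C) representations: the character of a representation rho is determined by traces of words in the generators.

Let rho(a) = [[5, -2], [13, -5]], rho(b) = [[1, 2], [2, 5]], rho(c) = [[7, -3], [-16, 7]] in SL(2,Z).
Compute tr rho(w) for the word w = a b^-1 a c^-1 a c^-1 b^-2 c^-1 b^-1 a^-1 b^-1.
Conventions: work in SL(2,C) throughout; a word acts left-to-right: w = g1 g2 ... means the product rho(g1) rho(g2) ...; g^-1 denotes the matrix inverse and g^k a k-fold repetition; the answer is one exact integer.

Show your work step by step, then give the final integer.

rho(a) = [[5, -2], [13, -5]]
... * rho(b^-1) = [[5, -2], [-2, 1]]  ->  [[29, -12], [75, -31]]
... * rho(a) = [[5, -2], [13, -5]]  ->  [[-11, 2], [-28, 5]]
... * rho(c^-1) = [[7, 3], [16, 7]]  ->  [[-45, -19], [-116, -49]]
... * rho(a) = [[5, -2], [13, -5]]  ->  [[-472, 185], [-1217, 477]]
... * rho(c^-1) = [[7, 3], [16, 7]]  ->  [[-344, -121], [-887, -312]]
... * rho(b^-1) = [[5, -2], [-2, 1]]  ->  [[-1478, 567], [-3811, 1462]]
... * rho(b^-1) = [[5, -2], [-2, 1]]  ->  [[-8524, 3523], [-21979, 9084]]
... * rho(c^-1) = [[7, 3], [16, 7]]  ->  [[-3300, -911], [-8509, -2349]]
... * rho(b^-1) = [[5, -2], [-2, 1]]  ->  [[-14678, 5689], [-37847, 14669]]
... * rho(a^-1) = [[-5, 2], [-13, 5]]  ->  [[-567, -911], [-1462, -2349]]
... * rho(b^-1) = [[5, -2], [-2, 1]]  ->  [[-1013, 223], [-2612, 575]]
tr = -1013 + 575 = -438

-438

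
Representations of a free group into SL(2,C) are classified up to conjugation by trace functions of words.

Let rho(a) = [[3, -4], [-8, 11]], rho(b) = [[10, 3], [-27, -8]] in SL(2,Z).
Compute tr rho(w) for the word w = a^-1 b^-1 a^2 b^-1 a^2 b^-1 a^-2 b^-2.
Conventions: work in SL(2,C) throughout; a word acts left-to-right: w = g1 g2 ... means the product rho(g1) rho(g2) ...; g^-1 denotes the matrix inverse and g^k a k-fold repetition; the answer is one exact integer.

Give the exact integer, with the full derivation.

rho(a^-1) = [[11, 4], [8, 3]]
... * rho(b^-1) = [[-8, -3], [27, 10]]  ->  [[20, 7], [17, 6]]
... * rho(a) = [[3, -4], [-8, 11]]  ->  [[4, -3], [3, -2]]
... * rho(a) = [[3, -4], [-8, 11]]  ->  [[36, -49], [25, -34]]
... * rho(b^-1) = [[-8, -3], [27, 10]]  ->  [[-1611, -598], [-1118, -415]]
... * rho(a) = [[3, -4], [-8, 11]]  ->  [[-49, -134], [-34, -93]]
... * rho(a) = [[3, -4], [-8, 11]]  ->  [[925, -1278], [642, -887]]
... * rho(b^-1) = [[-8, -3], [27, 10]]  ->  [[-41906, -15555], [-29085, -10796]]
... * rho(a^-1) = [[11, 4], [8, 3]]  ->  [[-585406, -214289], [-406303, -148728]]
... * rho(a^-1) = [[11, 4], [8, 3]]  ->  [[-8153778, -2984491], [-5659157, -2071396]]
... * rho(b^-1) = [[-8, -3], [27, 10]]  ->  [[-15351033, -5383576], [-10654436, -3736489]]
... * rho(b^-1) = [[-8, -3], [27, 10]]  ->  [[-22548288, -7782661], [-15649715, -5401582]]
tr = -22548288 + -5401582 = -27949870

-27949870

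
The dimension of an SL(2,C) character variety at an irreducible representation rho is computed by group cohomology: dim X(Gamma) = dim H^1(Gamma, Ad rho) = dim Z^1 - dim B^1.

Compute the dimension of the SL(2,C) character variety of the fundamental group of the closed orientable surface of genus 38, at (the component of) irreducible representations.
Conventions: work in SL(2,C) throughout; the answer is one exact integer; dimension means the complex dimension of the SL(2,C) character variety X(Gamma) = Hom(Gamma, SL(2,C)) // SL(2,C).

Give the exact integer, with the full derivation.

222

The genus-38 surface group: 2g = 76 generators, one relator prod [a_i, b_i].
Unconstrained cocycle data is one sl_2 vector per generator (228 dimensions), cut by the relator condition d_2(z) = 0.
H^2 = coker(d_2) is dual to H^0 = 0 at irreducible rho (Poincare duality), so d_2 is onto: dim Z^1 = 225.
Coboundaries contribute dim B^1 = 3 (injective at irreducible rho).
dim X = dim H^1 = 225 - 3 = 222.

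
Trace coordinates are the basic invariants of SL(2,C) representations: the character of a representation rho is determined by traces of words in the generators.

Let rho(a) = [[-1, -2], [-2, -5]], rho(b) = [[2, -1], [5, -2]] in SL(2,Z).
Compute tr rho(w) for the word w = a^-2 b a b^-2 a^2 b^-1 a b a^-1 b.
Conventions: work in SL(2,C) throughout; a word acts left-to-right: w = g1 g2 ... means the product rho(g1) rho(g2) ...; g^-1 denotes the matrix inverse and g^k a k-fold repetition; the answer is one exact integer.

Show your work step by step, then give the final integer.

-198

rho(a^-1) = [[-5, 2], [2, -1]]
... * rho(a^-1) = [[-5, 2], [2, -1]]  ->  [[29, -12], [-12, 5]]
... * rho(b) = [[2, -1], [5, -2]]  ->  [[-2, -5], [1, 2]]
... * rho(a) = [[-1, -2], [-2, -5]]  ->  [[12, 29], [-5, -12]]
... * rho(b^-1) = [[-2, 1], [-5, 2]]  ->  [[-169, 70], [70, -29]]
... * rho(b^-1) = [[-2, 1], [-5, 2]]  ->  [[-12, -29], [5, 12]]
... * rho(a) = [[-1, -2], [-2, -5]]  ->  [[70, 169], [-29, -70]]
... * rho(a) = [[-1, -2], [-2, -5]]  ->  [[-408, -985], [169, 408]]
... * rho(b^-1) = [[-2, 1], [-5, 2]]  ->  [[5741, -2378], [-2378, 985]]
... * rho(a) = [[-1, -2], [-2, -5]]  ->  [[-985, 408], [408, -169]]
... * rho(b) = [[2, -1], [5, -2]]  ->  [[70, 169], [-29, -70]]
... * rho(a^-1) = [[-5, 2], [2, -1]]  ->  [[-12, -29], [5, 12]]
... * rho(b) = [[2, -1], [5, -2]]  ->  [[-169, 70], [70, -29]]
tr = -169 + -29 = -198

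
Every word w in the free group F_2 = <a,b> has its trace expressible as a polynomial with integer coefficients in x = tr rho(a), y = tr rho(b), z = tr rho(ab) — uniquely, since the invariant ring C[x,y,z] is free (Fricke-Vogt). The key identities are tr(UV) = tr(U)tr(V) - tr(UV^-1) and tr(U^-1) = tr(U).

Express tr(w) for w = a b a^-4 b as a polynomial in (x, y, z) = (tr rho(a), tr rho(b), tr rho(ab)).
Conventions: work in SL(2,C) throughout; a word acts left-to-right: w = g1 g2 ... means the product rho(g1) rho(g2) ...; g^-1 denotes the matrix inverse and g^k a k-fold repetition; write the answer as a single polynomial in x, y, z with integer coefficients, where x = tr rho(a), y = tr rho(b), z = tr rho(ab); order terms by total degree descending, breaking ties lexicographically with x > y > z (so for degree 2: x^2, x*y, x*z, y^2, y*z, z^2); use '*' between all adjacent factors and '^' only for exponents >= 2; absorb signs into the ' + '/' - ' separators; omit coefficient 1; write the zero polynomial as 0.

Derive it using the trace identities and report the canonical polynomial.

x^4*y*z - x^5 - x^3*z^2 - 3*x^2*y*z + 5*x^3 + 2*x*z^2 + y*z - 5*x

trace(b a b) = trace(b)*trace(a b) - trace(a)  (reduce the b square) = y*z - x
trace(b a b a) = trace(b a)*trace(b a) - trace(1)  (split on b) = z^2 - 2
next, trace(b a b a^-1) = trace(b a b)*trace(a) - trace(b a b a)  (eliminate a^-1) = x*y*z - x^2 - z^2 + 2
trace(a^-1 b a b a^-1) = trace(b a b a^-1)*trace(a) - trace(b a b)  (eliminate a^-1) = x^2*y*z - x^3 - x*z^2 - y*z + 3*x
trace(a^-2 b a b a^-1) = trace(a^-1 b a b a^-1)*trace(a) - trace(a^-1 b a b)  (eliminate a^-1) = x^3*y*z - x^4 - x^2*z^2 - 2*x*y*z + 4*x^2 + z^2 - 2
trace(a b a^-4 b) = trace(a^-2 b a b a^-1)*trace(a) - trace(a^-2 b a b)  (eliminate a^-1) = x^4*y*z - x^5 - x^3*z^2 - 3*x^2*y*z + 5*x^3 + 2*x*z^2 + y*z - 5*x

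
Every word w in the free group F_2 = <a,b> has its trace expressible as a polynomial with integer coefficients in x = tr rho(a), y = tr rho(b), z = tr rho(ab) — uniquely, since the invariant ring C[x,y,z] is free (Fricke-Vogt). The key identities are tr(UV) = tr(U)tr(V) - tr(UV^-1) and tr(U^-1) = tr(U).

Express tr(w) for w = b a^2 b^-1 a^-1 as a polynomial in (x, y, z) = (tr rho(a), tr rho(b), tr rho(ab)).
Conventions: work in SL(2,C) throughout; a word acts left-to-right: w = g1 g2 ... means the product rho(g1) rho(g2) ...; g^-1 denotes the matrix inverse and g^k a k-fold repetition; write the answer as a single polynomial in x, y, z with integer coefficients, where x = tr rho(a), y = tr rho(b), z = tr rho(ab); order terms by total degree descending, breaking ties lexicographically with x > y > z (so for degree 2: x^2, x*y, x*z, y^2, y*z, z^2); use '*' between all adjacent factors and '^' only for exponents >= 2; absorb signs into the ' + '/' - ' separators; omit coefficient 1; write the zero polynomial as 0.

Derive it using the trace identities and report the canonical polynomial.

tr(b^2 a) = tr(b) tr(a b) - tr(a)  (reduce the b square) = y*z - x
tr(b^2) = tr(b) tr(b) - tr(1)  (reduce the b square) = y^2 - 2
tr(b a^2 b) = tr(a) tr(b^2 a) - tr(b^2)  (reduce the a square) = x*y*z - x^2 - y^2 + 2
tr(b a b a) = tr(a b) tr(a b) - tr(1)  (split on a) = z^2 - 2
tr(b a^2 b a) = tr(a) tr(b a b a) - tr(b a b)  (reduce the a square) = x*z^2 - y*z - x
tr(a^-1 b a^2 b) = tr(b a^2 b) tr(a) - tr(b a^2 b a)  (eliminate a^-1) = x^2*y*z - x^3 - x*y^2 - x*z^2 + y*z + 3*x
tr(b a^2 b^-1 a^-1) = tr(a^-1 b a^2) tr(b) - tr(a^-1 b a^2 b)  (eliminate b^-1) = -x^2*y*z + x^3 + x*y^2 + x*z^2 - 3*x

-x^2*y*z + x^3 + x*y^2 + x*z^2 - 3*x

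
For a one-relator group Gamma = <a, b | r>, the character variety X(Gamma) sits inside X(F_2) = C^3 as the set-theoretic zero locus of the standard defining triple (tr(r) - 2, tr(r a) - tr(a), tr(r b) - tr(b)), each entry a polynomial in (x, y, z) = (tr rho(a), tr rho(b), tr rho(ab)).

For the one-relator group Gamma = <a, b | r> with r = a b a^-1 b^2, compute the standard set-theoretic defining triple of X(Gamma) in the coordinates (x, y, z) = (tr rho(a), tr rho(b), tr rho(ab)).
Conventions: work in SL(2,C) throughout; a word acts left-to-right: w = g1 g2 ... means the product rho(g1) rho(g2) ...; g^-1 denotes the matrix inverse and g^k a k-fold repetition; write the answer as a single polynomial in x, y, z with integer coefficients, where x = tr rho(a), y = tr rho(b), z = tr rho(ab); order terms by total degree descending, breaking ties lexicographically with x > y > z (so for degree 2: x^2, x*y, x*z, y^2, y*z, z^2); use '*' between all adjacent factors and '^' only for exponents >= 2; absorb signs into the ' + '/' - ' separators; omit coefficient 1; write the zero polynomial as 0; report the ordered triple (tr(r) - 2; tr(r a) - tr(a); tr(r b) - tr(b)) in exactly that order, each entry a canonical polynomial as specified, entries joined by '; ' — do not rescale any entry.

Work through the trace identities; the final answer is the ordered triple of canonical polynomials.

x*y^2*z - x^2*y - y*z^2 + y - 2; x^2*y^2*z - x^3*y - x*y^3 - x*y*z^2 + y^2*z + 3*x*y - x - z; x*y^3*z - x^2*y^2 - y^2*z^2 - x*y*z + x^2 + y^2 + z^2 - y - 2

and tr(a b^2) = tr(b)*tr(a b) - tr(a) = y*z - x
tr(b^2 a b) = tr(b)*tr(a b^2) - tr(a b) = y^2*z - x*y - z
and tr(a b a b) = tr(a b)*tr(a b) - tr(1) = z^2 - 2
tr(a b a) = tr(a)*tr(b a) - tr(b) = x*z - y
tr(b^2 a b a) = tr(b)*tr(a b a b) - tr(a b a) = y*z^2 - x*z - y
and tr(a b a^-1 b^2) = tr(b^2 a b)*tr(a) - tr(b^2 a b a) = x*y^2*z - x^2*y - y*z^2 + y
tr(b^2) = tr(b)*tr(b) - tr(1)   [square of b] = y^2 - 2
tr(b^3) = tr(b)*tr(b^2) - tr(b)   [square of b] = y^3 - 3*y
next, tr(b^2 a^2 b) = tr(a)*tr(b^3 a) - tr(b^3)   [square of a] = x*y^2*z - x^2*y - y^3 - x*z + 3*y
tr(a^2 b a b) = tr(a)*tr(b a b a) - tr(b a b)   [square of a] = x*z^2 - y*z - x
tr(a^2 b a) = tr(a)*tr(a b a) - tr(a b)   [square of a] = x^2*z - x*y - z
tr(b^2 a^2 b a) = tr(b)*tr(a^2 b a b) - tr(a^2 b a)   [square of b] = x*y*z^2 - x^2*z - y^2*z + z
next, tr(a b a^-1 b^2 a) = tr(b^2 a^2 b)*tr(a) - tr(b^2 a^2 b a)   [inverse elimination on a] = x^2*y^2*z - x^3*y - x*y^3 - x*y*z^2 + y^2*z + 3*x*y - z
and tr(b^3 a b) = tr(b)*tr(a b^3) - tr(a b^2)  (reduce the b square) = y^3*z - x*y^2 - 2*y*z + x
next, tr(b^3 a b a) = tr(b)*tr(b a b a b) - tr(b a b a)  (reduce the b square) = y^2*z^2 - x*y*z - y^2 - z^2 + 2
next, tr(a b a^-1 b^3) = tr(b^3 a b)*tr(a) - tr(b^3 a b a)  (eliminate a^-1) = x*y^3*z - x^2*y^2 - y^2*z^2 - x*y*z + x^2 + y^2 + z^2 - 2
assemble the triple (tr(r) - 2; tr(r a) - x; tr(r b) - y)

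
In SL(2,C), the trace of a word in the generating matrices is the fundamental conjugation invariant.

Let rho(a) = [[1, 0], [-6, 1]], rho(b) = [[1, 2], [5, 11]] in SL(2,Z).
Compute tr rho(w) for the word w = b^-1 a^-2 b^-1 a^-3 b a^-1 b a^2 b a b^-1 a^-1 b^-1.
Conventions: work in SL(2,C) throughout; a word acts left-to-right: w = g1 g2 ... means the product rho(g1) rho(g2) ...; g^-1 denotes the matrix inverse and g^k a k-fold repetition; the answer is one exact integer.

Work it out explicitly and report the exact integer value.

rho(b^-1) = [[11, -2], [-5, 1]]
... * rho(a^-1) = [[1, 0], [6, 1]]  ->  [[-1, -2], [1, 1]]
... * rho(a^-1) = [[1, 0], [6, 1]]  ->  [[-13, -2], [7, 1]]
... * rho(b^-1) = [[11, -2], [-5, 1]]  ->  [[-133, 24], [72, -13]]
... * rho(a^-1) = [[1, 0], [6, 1]]  ->  [[11, 24], [-6, -13]]
... * rho(a^-1) = [[1, 0], [6, 1]]  ->  [[155, 24], [-84, -13]]
... * rho(a^-1) = [[1, 0], [6, 1]]  ->  [[299, 24], [-162, -13]]
... * rho(b) = [[1, 2], [5, 11]]  ->  [[419, 862], [-227, -467]]
... * rho(a^-1) = [[1, 0], [6, 1]]  ->  [[5591, 862], [-3029, -467]]
... * rho(b) = [[1, 2], [5, 11]]  ->  [[9901, 20664], [-5364, -11195]]
... * rho(a) = [[1, 0], [-6, 1]]  ->  [[-114083, 20664], [61806, -11195]]
... * rho(a) = [[1, 0], [-6, 1]]  ->  [[-238067, 20664], [128976, -11195]]
... * rho(b) = [[1, 2], [5, 11]]  ->  [[-134747, -248830], [73001, 134807]]
... * rho(a) = [[1, 0], [-6, 1]]  ->  [[1358233, -248830], [-735841, 134807]]
... * rho(b^-1) = [[11, -2], [-5, 1]]  ->  [[16184713, -2965296], [-8768286, 1606489]]
... * rho(a^-1) = [[1, 0], [6, 1]]  ->  [[-1607063, -2965296], [870648, 1606489]]
... * rho(b^-1) = [[11, -2], [-5, 1]]  ->  [[-2851213, 248830], [1544683, -134807]]
tr = -2851213 + -134807 = -2986020

-2986020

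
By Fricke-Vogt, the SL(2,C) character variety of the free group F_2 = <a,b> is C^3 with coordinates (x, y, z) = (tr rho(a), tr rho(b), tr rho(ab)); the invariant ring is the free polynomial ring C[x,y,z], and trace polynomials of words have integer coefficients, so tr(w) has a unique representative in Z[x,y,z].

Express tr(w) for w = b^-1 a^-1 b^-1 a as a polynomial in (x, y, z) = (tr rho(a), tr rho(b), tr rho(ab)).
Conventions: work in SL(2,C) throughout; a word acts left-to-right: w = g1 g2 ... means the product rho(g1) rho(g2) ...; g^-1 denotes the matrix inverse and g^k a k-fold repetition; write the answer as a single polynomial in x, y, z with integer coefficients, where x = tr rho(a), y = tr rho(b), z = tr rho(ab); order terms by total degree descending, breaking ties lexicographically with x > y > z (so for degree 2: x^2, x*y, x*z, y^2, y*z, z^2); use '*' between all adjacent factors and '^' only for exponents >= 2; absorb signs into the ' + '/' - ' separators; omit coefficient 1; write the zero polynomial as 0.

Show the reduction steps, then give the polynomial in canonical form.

x*y*z - x^2 - z^2 + 2

tr(a b^-1) = tr(a) * tr(b) - tr(a b)  (eliminate b^-1) = x*y - z
tr(b^-1 a b^-1) = tr(a b^-1) * tr(b) - tr(a)  (eliminate b^-1) = x*y^2 - y*z - x
apply: tr(a^2) = tr(a) * tr(a) - tr(1)  (reduce the a square) = x^2 - 2
tr(a^2 b) = tr(a) * tr(b a) - tr(b)  (reduce the a square) = x*z - y
tr(a b^-1 a) = tr(a^2) * tr(b) - tr(a^2 b)  (eliminate b^-1) = x^2*y - x*z - y
tr(a b a b) = tr(b a) * tr(b a) - tr(1)  (split on b) = z^2 - 2
apply: tr(a b^-1 a b) = tr(a b a) * tr(b) - tr(a b a b)  (eliminate b^-1) = x*y*z - y^2 - z^2 + 2
tr(b^-1 a b^-1 a) = tr(a b^-1 a) * tr(b) - tr(a b^-1 a b)  (eliminate b^-1) = x^2*y^2 - 2*x*y*z + z^2 - 2
tr(b^-1 a^-1 b^-1 a) = tr(b^-1 a b^-1) * tr(a) - tr(b^-1 a b^-1 a)  (eliminate a^-1) = x*y*z - x^2 - z^2 + 2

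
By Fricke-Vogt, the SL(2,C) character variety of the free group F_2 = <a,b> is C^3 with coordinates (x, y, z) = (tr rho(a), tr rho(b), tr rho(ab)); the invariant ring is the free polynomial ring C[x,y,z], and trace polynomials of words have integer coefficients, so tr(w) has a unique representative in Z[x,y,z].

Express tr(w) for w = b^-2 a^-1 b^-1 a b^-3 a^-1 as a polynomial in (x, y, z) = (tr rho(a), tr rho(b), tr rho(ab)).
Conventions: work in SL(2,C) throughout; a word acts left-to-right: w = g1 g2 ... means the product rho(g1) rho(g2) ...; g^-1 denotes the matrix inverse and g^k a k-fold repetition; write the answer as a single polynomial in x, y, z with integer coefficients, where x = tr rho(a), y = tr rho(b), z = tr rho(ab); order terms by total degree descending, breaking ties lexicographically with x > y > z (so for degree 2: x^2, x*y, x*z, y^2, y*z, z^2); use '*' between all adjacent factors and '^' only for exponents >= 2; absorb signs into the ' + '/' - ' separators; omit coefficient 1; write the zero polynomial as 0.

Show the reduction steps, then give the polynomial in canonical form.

x*y^4*z^2 - 2*x^2*y^3*z - y^3*z^3 + x^3*y^2 + 2*x^2*y*z + y^3*z + y*z^3 - x^3 - 2*x*y^2 - x*z^2 - y*z + 3*x

so tr(b^-1 a) = tr(a)*tr(b) - tr(a b) = x*y - z
tr(b^-2 a) = tr(b^-1 a)*tr(b) - tr(b^-1 a b) = x*y^2 - y*z - x
so tr(b^-3 a) = tr(b^-2 a)*tr(b) - tr(b^-2 a b) = x*y^3 - y^2*z - 2*x*y + z
so tr(b^-2 a b^-2) = tr(b^-3 a)*tr(b) - tr(b^-3 a b) = x*y^4 - y^3*z - 3*x*y^2 + 2*y*z + x
reduce: tr(b^-3 a b^-2) = tr(b^-2 a b^-2)*tr(b) - tr(b^-2 a b^-1) = x*y^5 - y^4*z - 4*x*y^3 + 3*y^2*z + 3*x*y - z
so tr(a^2) = tr(a)*tr(a) - tr(1) = x^2 - 2
so tr(a^2 b) = tr(a)*tr(b a) - tr(b) = x*z - y
reduce: tr(a b^-1 a) = tr(a^2)*tr(b) - tr(a^2 b) = x^2*y - x*z - y
so tr(a b a b) = tr(b a)*tr(b a) - tr(1)   [split at repeated b] = z^2 - 2
reduce: tr(a b^-1 a b) = tr(a b a)*tr(b) - tr(a b a b) = x*y*z - y^2 - z^2 + 2
tr(b^-1 a b^-1 a) = tr(a b^-1 a)*tr(b) - tr(a b^-1 a b) = x^2*y^2 - 2*x*y*z + z^2 - 2
so tr(a b^-2 a b^-1) = tr(b^-1 a b^-1 a)*tr(b) - tr(b^-1 a b^-1 a b) = x^2*y^3 - 2*x*y^2*z - x^2*y + y*z^2 + x*z - y
tr(a b^-2 a) = tr(a^2 b^-1)*tr(b) - tr(a^2) = x^2*y^2 - x*y*z - x^2 - y^2 + 2
tr(a b^-2 a b^-2) = tr(a b^-2 a b^-1)*tr(b) - tr(a b^-2 a) = x^2*y^4 - 2*x*y^3*z - 2*x^2*y^2 + y^2*z^2 + 2*x*y*z + x^2 - 2
tr(b^-3 a b^-2 a) = tr(a b^-2 a b^-2)*tr(b) - tr(a b^-2 a b^-1) = x^2*y^5 - 2*x*y^4*z - 3*x^2*y^3 + y^3*z^2 + 4*x*y^2*z + 2*x^2*y - y*z^2 - x*z - y
reduce: tr(a^-1 b^-3 a b^-2) = tr(b^-3 a b^-2)*tr(a) - tr(b^-3 a b^-2 a) = x*y^4*z - x^2*y^3 - y^3*z^2 - x*y^2*z + x^2*y + y*z^2 + y
reduce: tr(a b^-1 a^-1 b^-2) = tr(b^-2 a b^-1)*tr(a) - tr(b^-2 a b^-1 a) = x*y^2*z - x^2*y - y*z^2 + y
tr(b a b) = tr(b)*tr(a b) - tr(a) = y*z - x
so tr(a b a^-1 b) = tr(b a b)*tr(a) - tr(b a b a) = x*y*z - x^2 - z^2 + 2
tr(a^-1 b^-1 a b) = tr(a b a^-1)*tr(b) - tr(a b a^-1 b) = -x*y*z + x^2 + y^2 + z^2 - 2
tr(a b^-1 a^-1 b^-1) = tr(a^-1 b^-1 a)*tr(b) - tr(a^-1 b^-1 a b) = x*y*z - x^2 - z^2 + 2
so tr(a^-1 b^-3 a b^-1) = tr(a b^-1 a^-1 b^-2)*tr(b) - tr(a b^-1 a^-1 b^-1) = x*y^3*z - x^2*y^2 - y^2*z^2 - x*y*z + x^2 + y^2 + z^2 - 2
tr(b^-1 a b^-3 a^-1 b^-2) = tr(a^-1 b^-3 a b^-2)*tr(b) - tr(a^-1 b^-3 a b^-1) = x*y^5*z - x^2*y^4 - y^4*z^2 - 2*x*y^3*z + 2*x^2*y^2 + 2*y^2*z^2 + x*y*z - x^2 - z^2 + 2
tr(a b a^2) = tr(a)*tr(a b a) - tr(a b) = x^2*z - x*y - z
tr(a b a^2 b) = tr(a)*tr(b a b a) - tr(b a b) = x*z^2 - y*z - x
so tr(a b^-1 a b a) = tr(a b a^2)*tr(b) - tr(a b a^2 b) = x^2*y*z - x*y^2 - x*z^2 + x
reduce: tr(a b a b a b) = tr(b a b a)*tr(b a) - tr(a b)   [split at repeated b] = z^3 - 3*z
tr(a b^-1 a b a b) = tr(a b a b a)*tr(b) - tr(a b a b a b) = x*y*z^2 - y^2*z - z^3 - x*y + 3*z
so tr(b a b^-1 a b^-1 a) = tr(a b^-1 a b a)*tr(b) - tr(a b^-1 a b a b) = x^2*y^2*z - x*y^3 - 2*x*y*z^2 + y^2*z + z^3 + 2*x*y - 3*z
tr(b^-1 a^-1 b a b^-1 a) = tr(b a b^-1 a b^-1)*tr(a) - tr(b a b^-1 a b^-1 a) = -x^2*y^2*z + x^3*y + x*y^3 + 2*x*y*z^2 - x^2*z - y^2*z - z^3 - 3*x*y + 3*z
reduce: tr(a^-1 b a b^-1 a b^-2) = tr(b^-1 a^-1 b a b^-1 a)*tr(b) - tr(b^-1 a^-1 b a b^-1 a b) = -x^2*y^3*z + x^3*y^2 + x*y^4 + 2*x*y^2*z^2 - x^2*y*z - y^3*z - y*z^3 - 3*x*y^2 + 3*y*z - x
tr(a b^-1 a b^-3 a^-1 b) = tr(a^-1 b a b^-1 a b^-2)*tr(b) - tr(a^-1 b a b^-1 a b^-1) = -x^2*y^4*z + x^3*y^3 + x*y^5 + 2*x*y^3*z^2 - y^4*z - y^2*z^3 - x^3*y - 4*x*y^3 - 2*x*y*z^2 + x^2*z + 4*y^2*z + z^3 + 2*x*y - 3*z
tr(a b^-1 a b^-3 a^-1 b^-1) = tr(a b^-1 a b^-3 a^-1)*tr(b) - tr(a b^-1 a b^-3 a^-1 b) = x^2*y^4*z - x^3*y^3 - 2*x*y^3*z^2 + y^2*z^3 + x^3*y + x*y^3 + 2*x*y*z^2 - x^2*z - 2*y^2*z - z^3 - x*y + 3*z
so tr(b^-1 a b^-3 a^-1 b^-2 a) = tr(a b^-1 a b^-3 a^-1 b^-1)*tr(b) - tr(a b^-1 a b^-3 a^-1) = x^2*y^5*z - x^3*y^4 - 2*x*y^4*z^2 + y^3*z^3 + x^3*y^2 + 2*x*y^2*z^2 - x^2*y*z - y^3*z - y*z^3 + 2*x*y^2 + y*z - x
tr(b^-2 a^-1 b^-1 a b^-3 a^-1) = tr(b^-1 a b^-3 a^-1 b^-2)*tr(a) - tr(b^-1 a b^-3 a^-1 b^-2 a) = x*y^4*z^2 - 2*x^2*y^3*z - y^3*z^3 + x^3*y^2 + 2*x^2*y*z + y^3*z + y*z^3 - x^3 - 2*x*y^2 - x*z^2 - y*z + 3*x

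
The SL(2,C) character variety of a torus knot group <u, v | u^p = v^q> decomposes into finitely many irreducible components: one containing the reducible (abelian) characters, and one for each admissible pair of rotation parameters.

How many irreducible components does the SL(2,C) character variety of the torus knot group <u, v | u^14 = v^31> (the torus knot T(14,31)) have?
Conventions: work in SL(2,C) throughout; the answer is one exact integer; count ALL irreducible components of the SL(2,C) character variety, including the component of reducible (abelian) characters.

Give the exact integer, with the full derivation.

196

Gamma = < u, v | u^14 = v^31 > (torus knot T(14,31)); the central element u^14 = v^31 acts as +I or -I in any irreducible SL(2,C) representation.
On an irreducible component, tr(u) is locked at 2*cos(pi*alpha/14) for some alpha in 1..13, and tr(v) at 2*cos(pi*beta/31) for some beta in 1..30.
The two central values (-1)^alpha I and (-1)^beta I must be the same matrix, so alpha and beta share a parity.
Counting: 7 odd alphas x 15 odd betas + 6 even alphas x 15 even betas = 105 + 90 = 195.
Total: 195 irreducible-character components + 1 reducible (abelian) component = 196.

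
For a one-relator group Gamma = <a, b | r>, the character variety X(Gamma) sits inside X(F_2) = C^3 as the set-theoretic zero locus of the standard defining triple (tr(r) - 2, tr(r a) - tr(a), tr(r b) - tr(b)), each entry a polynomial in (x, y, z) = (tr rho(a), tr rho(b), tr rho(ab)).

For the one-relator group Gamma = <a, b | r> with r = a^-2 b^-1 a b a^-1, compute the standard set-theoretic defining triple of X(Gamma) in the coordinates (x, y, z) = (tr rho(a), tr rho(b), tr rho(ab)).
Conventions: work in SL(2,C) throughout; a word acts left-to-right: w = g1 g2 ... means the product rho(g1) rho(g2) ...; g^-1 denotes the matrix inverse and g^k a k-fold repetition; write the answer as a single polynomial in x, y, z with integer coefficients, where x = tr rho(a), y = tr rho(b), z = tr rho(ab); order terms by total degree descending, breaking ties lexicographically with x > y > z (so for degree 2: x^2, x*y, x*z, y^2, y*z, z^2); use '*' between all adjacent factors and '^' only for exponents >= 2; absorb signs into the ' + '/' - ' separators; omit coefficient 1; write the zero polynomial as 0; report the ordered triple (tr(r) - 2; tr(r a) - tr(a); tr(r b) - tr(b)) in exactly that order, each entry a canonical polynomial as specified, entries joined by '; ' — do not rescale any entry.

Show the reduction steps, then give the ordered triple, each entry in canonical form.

-x^3*y*z + x^4 + x^2*y^2 + x^2*z^2 + x*y*z - 4*x^2 - y^2 - z^2; -x^2*y*z + x^3 + x*y^2 + x*z^2 - 4*x; -x^3*y^2*z + x^4*y + x^2*y^3 + 2*x^2*y*z^2 - x^3*z - x*y^2*z - x*z^3 - 3*x^2*y + 3*x*z - 2*y

trace(b a^-1) = trace(b)*trace(a) - trace(b a)   [inverse elimination on a] = x*y - z
trace(b a b) = trace(b)*trace(a b) - trace(a)   [square of b] = y*z - x
trace(b a b a) = trace(a b)*trace(a b) - trace(1)   [split at a repeated a] = z^2 - 2
reduce: trace(a^-1 b a b) = trace(b a b)*trace(a) - trace(b a b a)   [inverse elimination on a] = x*y*z - x^2 - z^2 + 2
trace(a b a^-2 b) = trace(a^-1 b a b)*trace(a) - trace(a^-1 b a b a)   [inverse elimination on a] = x^2*y*z - x^3 - x*z^2 - y*z + 3*x
trace(a^-1 b^-1 a b a^-1) = trace(a b a^-2)*trace(b) - trace(a b a^-2 b)   [inverse elimination on b] = -x^2*y*z + x^3 + x*y^2 + x*z^2 - 3*x
so trace(a b a) = trace(a)*trace(b a) - trace(b)   [square of a] = x*z - y
so trace(b^-1 a b a) = trace(a b a)*trace(b) - trace(a b a b)   [inverse elimination on b] = x*y*z - y^2 - z^2 + 2
trace(a^-1 b^-1 a b) = trace(b^-1 a b)*trace(a) - trace(b^-1 a b a)   [inverse elimination on a] = -x*y*z + x^2 + y^2 + z^2 - 2
trace(a^-2 b^-1 a b a^-1) = trace(a^-1 b^-1 a b a^-1)*trace(a) - trace(a^-1 b^-1 a b)   [inverse elimination on a] = -x^3*y*z + x^4 + x^2*y^2 + x^2*z^2 + x*y*z - 4*x^2 - y^2 - z^2 + 2
so trace(b^2) = trace(b)*trace(b) - trace(1) = y^2 - 2
reduce: trace(a b^2 a) = trace(a)*trace(b^2 a) - trace(b^2) = x*y*z - x^2 - y^2 + 2
trace(a b^2 a b) = trace(b)*trace(a b a b) - trace(a b a) = y*z^2 - x*z - y
trace(b^-1 a b^2 a) = trace(a b^2 a)*trace(b) - trace(a b^2 a b) = x*y^2*z - x^2*y - y^3 - y*z^2 + x*z + 3*y
trace(b^-1 a b^2 a^-1) = trace(b^-1 a b^2)*trace(a) - trace(b^-1 a b^2 a) = -x*y^2*z + x^2*y + y^3 + y*z^2 - 3*y
trace(b a^-2 b^-1 a b) = trace(b^-1 a b^2 a^-1)*trace(a) - trace(b^-1 a b^2) = -x^2*y^2*z + x^3*y + x*y^3 + x*y*z^2 - 3*x*y - z
trace(b a b a b a) = trace(b a)*trace(b a b a) - trace(b^-1 a^-1) = z^3 - 3*z
reduce: trace(b a b a b a^-1) = trace(b a b a b)*trace(a) - trace(b a b a b a) = x*y*z^2 - x^2*z - z^3 - x*y + 3*z
so trace(a b a b a^-2 b) = trace(b a b a b a^-1)*trace(a) - trace(b a b a b) = x^2*y*z^2 - x^3*z - x*z^3 - x^2*y - y*z^2 + 4*x*z + y
reduce: trace(b a^-2 b^-1 a b a) = trace(a b a b a^-2)*trace(b) - trace(a b a b a^-2 b) = -x^2*y*z^2 + x^3*z + x*y^2*z + x*z^3 - 4*x*z + y
trace(a^-2 b^-1 a b a^-1 b) = trace(b a^-2 b^-1 a b)*trace(a) - trace(b a^-2 b^-1 a b a) = -x^3*y^2*z + x^4*y + x^2*y^3 + 2*x^2*y*z^2 - x^3*z - x*y^2*z - x*z^3 - 3*x^2*y + 3*x*z - y
assemble the triple (trace(r) - 2; trace(r a) - x; trace(r b) - y)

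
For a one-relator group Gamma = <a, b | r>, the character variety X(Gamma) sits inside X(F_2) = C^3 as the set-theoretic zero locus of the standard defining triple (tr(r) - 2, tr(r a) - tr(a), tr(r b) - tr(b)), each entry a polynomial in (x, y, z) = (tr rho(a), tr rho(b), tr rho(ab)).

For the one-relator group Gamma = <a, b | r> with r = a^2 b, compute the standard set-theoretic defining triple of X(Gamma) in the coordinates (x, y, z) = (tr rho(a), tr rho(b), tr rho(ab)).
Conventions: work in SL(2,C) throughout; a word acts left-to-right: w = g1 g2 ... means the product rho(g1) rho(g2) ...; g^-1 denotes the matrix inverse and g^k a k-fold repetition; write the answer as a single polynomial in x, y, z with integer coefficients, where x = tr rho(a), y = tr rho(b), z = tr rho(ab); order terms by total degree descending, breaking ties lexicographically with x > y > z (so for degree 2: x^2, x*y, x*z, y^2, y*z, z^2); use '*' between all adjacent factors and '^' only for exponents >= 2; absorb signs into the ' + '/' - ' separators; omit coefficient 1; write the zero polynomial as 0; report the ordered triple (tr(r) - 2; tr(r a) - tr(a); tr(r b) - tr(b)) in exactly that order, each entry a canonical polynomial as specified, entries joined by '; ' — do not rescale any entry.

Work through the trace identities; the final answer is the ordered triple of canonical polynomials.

trace(a^2 b) = trace(a) trace(b a) - trace(b)   [square of a] = x*z - y
trace(a^2 b a) = trace(a) trace(b a^2) - trace(b a) = x^2*z - x*y - z
trace(a^2) = trace(a) trace(a) - trace(1)   [square of a] = x^2 - 2
trace(a^2 b^2) = trace(b) trace(a^2 b) - trace(a^2)   [square of b] = x*y*z - x^2 - y^2 + 2
assemble the triple (trace(r) - 2; trace(r a) - x; trace(r b) - y)

x*z - y - 2; x^2*z - x*y - x - z; x*y*z - x^2 - y^2 - y + 2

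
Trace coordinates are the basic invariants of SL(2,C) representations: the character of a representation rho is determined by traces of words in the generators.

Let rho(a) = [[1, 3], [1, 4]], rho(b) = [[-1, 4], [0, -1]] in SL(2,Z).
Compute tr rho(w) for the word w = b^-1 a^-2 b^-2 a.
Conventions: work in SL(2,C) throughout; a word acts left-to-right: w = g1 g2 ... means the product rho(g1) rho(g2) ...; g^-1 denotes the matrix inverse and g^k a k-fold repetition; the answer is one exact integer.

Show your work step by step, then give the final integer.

rho(b^-1) = [[-1, -4], [0, -1]]
... * rho(a^-1) = [[4, -3], [-1, 1]]  ->  [[0, -1], [1, -1]]
... * rho(a^-1) = [[4, -3], [-1, 1]]  ->  [[1, -1], [5, -4]]
... * rho(b^-1) = [[-1, -4], [0, -1]]  ->  [[-1, -3], [-5, -16]]
... * rho(b^-1) = [[-1, -4], [0, -1]]  ->  [[1, 7], [5, 36]]
... * rho(a) = [[1, 3], [1, 4]]  ->  [[8, 31], [41, 159]]
tr = 8 + 159 = 167

167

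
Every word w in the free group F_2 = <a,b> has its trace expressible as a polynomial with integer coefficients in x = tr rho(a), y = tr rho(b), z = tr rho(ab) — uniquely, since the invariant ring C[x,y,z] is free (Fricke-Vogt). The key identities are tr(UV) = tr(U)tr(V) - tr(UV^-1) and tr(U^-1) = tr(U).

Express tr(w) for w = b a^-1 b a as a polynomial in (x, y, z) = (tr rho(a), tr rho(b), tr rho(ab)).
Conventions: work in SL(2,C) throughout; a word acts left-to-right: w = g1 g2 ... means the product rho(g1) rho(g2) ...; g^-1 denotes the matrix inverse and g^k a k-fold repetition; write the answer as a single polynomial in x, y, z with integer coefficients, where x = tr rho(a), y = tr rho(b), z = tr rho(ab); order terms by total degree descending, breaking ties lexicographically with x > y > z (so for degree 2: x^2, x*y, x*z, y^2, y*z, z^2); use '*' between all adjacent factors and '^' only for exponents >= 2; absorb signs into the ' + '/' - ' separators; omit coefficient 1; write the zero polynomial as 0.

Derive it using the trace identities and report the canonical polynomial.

x*y*z - x^2 - z^2 + 2

use: tr(b a b) = tr(b)*tr(a b) - tr(a) = y*z - x
tr(b a b a) = tr(b a)*tr(b a) - tr(1) = z^2 - 2
tr(b a^-1 b a) = tr(b a b)*tr(a) - tr(b a b a) = x*y*z - x^2 - z^2 + 2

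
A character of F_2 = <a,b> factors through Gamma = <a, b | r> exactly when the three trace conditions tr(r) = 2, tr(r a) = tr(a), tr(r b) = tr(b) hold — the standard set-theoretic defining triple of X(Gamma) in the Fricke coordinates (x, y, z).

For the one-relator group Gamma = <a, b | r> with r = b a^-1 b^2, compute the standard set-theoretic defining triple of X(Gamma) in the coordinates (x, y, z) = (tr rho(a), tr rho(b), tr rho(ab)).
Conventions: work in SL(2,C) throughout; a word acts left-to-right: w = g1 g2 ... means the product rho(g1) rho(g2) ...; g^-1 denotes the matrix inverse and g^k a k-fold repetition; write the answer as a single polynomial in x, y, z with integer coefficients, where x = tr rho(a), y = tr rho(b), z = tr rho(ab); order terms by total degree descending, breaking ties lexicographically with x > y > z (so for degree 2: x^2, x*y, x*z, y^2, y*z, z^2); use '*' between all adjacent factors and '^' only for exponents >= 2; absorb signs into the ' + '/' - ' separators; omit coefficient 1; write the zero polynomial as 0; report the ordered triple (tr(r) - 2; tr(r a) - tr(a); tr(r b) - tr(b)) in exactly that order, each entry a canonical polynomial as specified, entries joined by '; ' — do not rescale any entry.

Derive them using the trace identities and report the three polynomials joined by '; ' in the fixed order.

x*y^3 - y^2*z - 2*x*y + z - 2; x*y^2*z - x^2*y - y*z^2 - x + y; x*y^4 - y^3*z - 3*x*y^2 + 2*y*z + x - y

trace(b^2) = trace(b) trace(b) - trace(1) = y^2 - 2
so trace(b^3) = trace(b) trace(b^2) - trace(b) = y^3 - 3*y
reduce: trace(b a b) = trace(b) trace(a b) - trace(a) = y*z - x
so trace(b^3 a) = trace(b) trace(b a b) - trace(b a) = y^2*z - x*y - z
reduce: trace(b a^-1 b^2) = trace(b^3) trace(a) - trace(b^3 a) = x*y^3 - y^2*z - 2*x*y + z
trace(a b a b) = trace(b a) trace(b a) - trace(1)   [split at a repeated b] = z^2 - 2
reduce: trace(a b a) = trace(a) trace(b a) - trace(b)   [square of a] = x*z - y
reduce: trace(b^2 a b a) = trace(b) trace(a b a b) - trace(a b a)   [square of b] = y*z^2 - x*z - y
reduce: trace(b a^-1 b^2 a) = trace(b^2 a b) trace(a) - trace(b^2 a b a)   [inverse elimination on a] = x*y^2*z - x^2*y - y*z^2 + y
reduce: trace(b^4) = trace(b) trace(b^3) - trace(b^2) = y^4 - 4*y^2 + 2
trace(b^4 a) = trace(b) trace(a b^3) - trace(a b^2) = y^3*z - x*y^2 - 2*y*z + x
trace(b a^-1 b^3) = trace(b^4) trace(a) - trace(b^4 a) = x*y^4 - y^3*z - 3*x*y^2 + 2*y*z + x
assemble the triple (trace(r) - 2; trace(r a) - x; trace(r b) - y)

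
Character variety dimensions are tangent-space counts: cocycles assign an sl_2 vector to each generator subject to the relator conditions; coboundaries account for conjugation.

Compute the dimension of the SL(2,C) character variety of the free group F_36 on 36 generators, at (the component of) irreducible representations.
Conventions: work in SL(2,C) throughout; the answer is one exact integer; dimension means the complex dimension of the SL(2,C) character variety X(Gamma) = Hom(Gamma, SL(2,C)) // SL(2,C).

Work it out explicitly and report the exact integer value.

105

Gamma = F_36 has 36 generators and no relators.
So Z^1 = (sl_2)^36 in full: dim Z^1 = 108.
At an irreducible rho the centralizer of the image in sl_2 is 0, so the coboundary map sl_2 -> Z^1 is injective: dim B^1 = 3.
Therefore dim X = 108 - 3 = 105.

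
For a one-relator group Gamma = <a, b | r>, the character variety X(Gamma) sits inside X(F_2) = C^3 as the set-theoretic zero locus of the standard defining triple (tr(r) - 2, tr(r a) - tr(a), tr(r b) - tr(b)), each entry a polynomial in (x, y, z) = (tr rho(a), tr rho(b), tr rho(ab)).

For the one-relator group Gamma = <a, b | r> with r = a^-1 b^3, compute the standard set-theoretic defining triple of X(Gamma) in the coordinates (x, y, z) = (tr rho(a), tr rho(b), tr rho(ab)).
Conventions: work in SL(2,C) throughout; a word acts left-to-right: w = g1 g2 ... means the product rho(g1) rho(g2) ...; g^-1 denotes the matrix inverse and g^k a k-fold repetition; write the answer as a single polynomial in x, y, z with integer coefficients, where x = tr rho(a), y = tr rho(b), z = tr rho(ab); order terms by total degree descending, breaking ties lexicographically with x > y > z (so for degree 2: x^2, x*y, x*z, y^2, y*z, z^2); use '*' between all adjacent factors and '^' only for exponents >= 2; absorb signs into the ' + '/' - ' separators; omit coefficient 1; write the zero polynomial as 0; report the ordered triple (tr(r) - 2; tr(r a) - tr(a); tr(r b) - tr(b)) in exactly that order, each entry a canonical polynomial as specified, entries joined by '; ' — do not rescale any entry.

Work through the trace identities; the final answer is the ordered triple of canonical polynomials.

trace(b^2) = trace(b) trace(b) - trace(1) = y^2 - 2
next, trace(b^3) = trace(b) trace(b^2) - trace(b) = y^3 - 3*y
trace(b a b) = trace(b) trace(a b) - trace(a) = y*z - x
next, trace(b^3 a) = trace(b) trace(b a b) - trace(b a) = y^2*z - x*y - z
trace(a^-1 b^3) = trace(b^3) trace(a) - trace(b^3 a) = x*y^3 - y^2*z - 2*x*y + z
and trace(b^4) = trace(b) trace(b^3) - trace(b^2) = y^4 - 4*y^2 + 2
trace(b^4 a) = trace(b) trace(b^2 a b) - trace(b^2 a) = y^3*z - x*y^2 - 2*y*z + x
next, trace(a^-1 b^4) = trace(b^4) trace(a) - trace(b^4 a) = x*y^4 - y^3*z - 3*x*y^2 + 2*y*z + x
assemble the triple (trace(r) - 2; trace(r a) - x; trace(r b) - y)

x*y^3 - y^2*z - 2*x*y + z - 2; y^3 - x - 3*y; x*y^4 - y^3*z - 3*x*y^2 + 2*y*z + x - y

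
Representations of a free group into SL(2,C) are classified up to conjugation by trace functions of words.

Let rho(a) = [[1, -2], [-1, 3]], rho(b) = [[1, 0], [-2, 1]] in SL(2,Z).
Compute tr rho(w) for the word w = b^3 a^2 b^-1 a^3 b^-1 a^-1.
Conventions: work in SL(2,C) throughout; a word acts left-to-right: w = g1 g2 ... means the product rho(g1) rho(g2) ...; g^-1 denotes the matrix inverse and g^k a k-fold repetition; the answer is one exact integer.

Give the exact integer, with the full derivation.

rho(b) = [[1, 0], [-2, 1]]
... * rho(b) = [[1, 0], [-2, 1]]  ->  [[1, 0], [-4, 1]]
... * rho(b) = [[1, 0], [-2, 1]]  ->  [[1, 0], [-6, 1]]
... * rho(a) = [[1, -2], [-1, 3]]  ->  [[1, -2], [-7, 15]]
... * rho(a) = [[1, -2], [-1, 3]]  ->  [[3, -8], [-22, 59]]
... * rho(b^-1) = [[1, 0], [2, 1]]  ->  [[-13, -8], [96, 59]]
... * rho(a) = [[1, -2], [-1, 3]]  ->  [[-5, 2], [37, -15]]
... * rho(a) = [[1, -2], [-1, 3]]  ->  [[-7, 16], [52, -119]]
... * rho(a) = [[1, -2], [-1, 3]]  ->  [[-23, 62], [171, -461]]
... * rho(b^-1) = [[1, 0], [2, 1]]  ->  [[101, 62], [-751, -461]]
... * rho(a^-1) = [[3, 2], [1, 1]]  ->  [[365, 264], [-2714, -1963]]
tr = 365 + -1963 = -1598

-1598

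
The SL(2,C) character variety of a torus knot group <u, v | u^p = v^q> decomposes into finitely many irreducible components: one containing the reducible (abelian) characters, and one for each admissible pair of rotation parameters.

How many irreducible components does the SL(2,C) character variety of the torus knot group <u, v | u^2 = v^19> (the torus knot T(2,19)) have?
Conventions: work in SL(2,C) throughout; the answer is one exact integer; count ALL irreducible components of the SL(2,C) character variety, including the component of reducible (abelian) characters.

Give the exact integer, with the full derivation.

10

Gamma = < u, v | u^2 = v^19 > (torus knot T(2,19)); the central element u^2 = v^19 acts as +I or -I in any irreducible SL(2,C) representation.
On an irreducible component, tr(u) is locked at 2*cos(pi*alpha/2) for some alpha in 1..1, and tr(v) at 2*cos(pi*beta/19) for some beta in 1..18.
u^2 = (-1)^alpha I and v^19 = (-1)^beta I must agree, so alpha and beta have equal parity.
Enumerate parity-matched pairs: 1*9 odd-odd plus 0*9 even-even gives 9.
components with irreducible characters: 9; plus the single component of reducible (abelian) characters: total 10.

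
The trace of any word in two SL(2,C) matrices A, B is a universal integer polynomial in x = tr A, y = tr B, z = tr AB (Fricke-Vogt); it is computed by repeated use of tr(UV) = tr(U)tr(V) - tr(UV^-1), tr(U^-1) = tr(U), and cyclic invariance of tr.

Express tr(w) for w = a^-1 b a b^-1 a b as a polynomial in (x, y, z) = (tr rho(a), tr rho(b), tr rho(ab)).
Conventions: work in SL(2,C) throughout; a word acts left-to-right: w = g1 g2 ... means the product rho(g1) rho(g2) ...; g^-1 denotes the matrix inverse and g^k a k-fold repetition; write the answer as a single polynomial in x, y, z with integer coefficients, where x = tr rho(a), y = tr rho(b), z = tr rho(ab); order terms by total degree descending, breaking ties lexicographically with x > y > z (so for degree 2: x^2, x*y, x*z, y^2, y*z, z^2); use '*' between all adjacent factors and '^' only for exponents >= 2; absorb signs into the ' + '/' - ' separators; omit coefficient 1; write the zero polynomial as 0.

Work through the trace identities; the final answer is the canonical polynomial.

trace(a^2 b) = trace(a)*trace(b a) - trace(b) = x*z - y
trace(a^2) = trace(a)*trace(a) - trace(1) = x^2 - 2
trace(b a^2 b) = trace(b)*trace(a^2 b) - trace(a^2) = x*y*z - x^2 - y^2 + 2
trace(b a b a) = trace(a b)*trace(a b) - trace(1) = z^2 - 2
trace(b a b) = trace(b)*trace(a b) - trace(a) = y*z - x
trace(b a^2 b a) = trace(a)*trace(b a b a) - trace(b a b) = x*z^2 - y*z - x
trace(a b a^-1 b a) = trace(b a^2 b)*trace(a) - trace(b a^2 b a) = x^2*y*z - x^3 - x*y^2 - x*z^2 + y*z + 3*x
trace(b a b a b) = trace(b)*trace(a b a b) - trace(a b a) = y*z^2 - x*z - y
trace(b a b a b a) = trace(a b a b)*trace(a b) - trace(b a) = z^3 - 3*z
trace(a b a^-1 b a b) = trace(b a b a b)*trace(a) - trace(b a b a b a) = x*y*z^2 - x^2*z - z^3 - x*y + 3*z
trace(a^-1 b a b^-1 a b) = trace(a b a^-1 b a)*trace(b) - trace(a b a^-1 b a b) = x^2*y^2*z - x^3*y - x*y^3 - 2*x*y*z^2 + x^2*z + y^2*z + z^3 + 4*x*y - 3*z

x^2*y^2*z - x^3*y - x*y^3 - 2*x*y*z^2 + x^2*z + y^2*z + z^3 + 4*x*y - 3*z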